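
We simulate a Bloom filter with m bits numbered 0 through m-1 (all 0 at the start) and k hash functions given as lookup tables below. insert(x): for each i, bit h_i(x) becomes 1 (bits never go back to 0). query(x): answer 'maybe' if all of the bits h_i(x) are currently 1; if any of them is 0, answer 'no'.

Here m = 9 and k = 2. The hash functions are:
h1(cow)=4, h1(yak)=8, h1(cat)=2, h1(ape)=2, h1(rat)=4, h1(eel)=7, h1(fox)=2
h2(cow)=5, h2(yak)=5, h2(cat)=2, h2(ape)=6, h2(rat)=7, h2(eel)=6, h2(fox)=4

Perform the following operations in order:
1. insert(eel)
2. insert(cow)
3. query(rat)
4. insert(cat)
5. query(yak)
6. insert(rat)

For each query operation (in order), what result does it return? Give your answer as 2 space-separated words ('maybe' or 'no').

Start: bits=000000000
Op 1: insert eel -> sets bits 6 7 -> bits=000000110
Op 2: insert cow -> sets bits 4 5 -> bits=000011110
Op 3: query rat -> checks bit4=1, bit7=1 (all 1) -> maybe
Op 4: insert cat -> sets bits 2 -> bits=001011110
Op 5: query yak -> checks bit5=1, bit8=0 (has a 0) -> no
Op 6: insert rat -> sets bits 4 7 -> bits=001011110
Query results in order: maybe no

Answer: maybe no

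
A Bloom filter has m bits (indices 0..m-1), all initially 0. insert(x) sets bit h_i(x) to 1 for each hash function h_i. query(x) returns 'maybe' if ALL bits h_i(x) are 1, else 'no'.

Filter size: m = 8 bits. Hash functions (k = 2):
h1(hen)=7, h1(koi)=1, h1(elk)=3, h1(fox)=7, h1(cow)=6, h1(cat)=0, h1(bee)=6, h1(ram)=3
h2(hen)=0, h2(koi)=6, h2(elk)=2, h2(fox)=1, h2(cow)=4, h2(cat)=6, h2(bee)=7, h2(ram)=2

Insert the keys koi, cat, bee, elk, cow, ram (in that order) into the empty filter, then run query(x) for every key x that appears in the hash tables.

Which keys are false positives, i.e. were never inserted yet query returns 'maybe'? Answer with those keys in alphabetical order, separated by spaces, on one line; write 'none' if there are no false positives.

Start: bits=00000000
After insert 'koi': sets bits 1 6 -> bits=01000010
After insert 'cat': sets bits 0 6 -> bits=11000010
After insert 'bee': sets bits 6 7 -> bits=11000011
After insert 'elk': sets bits 2 3 -> bits=11110011
After insert 'cow': sets bits 4 6 -> bits=11111011
After insert 'ram': sets bits 2 3 -> bits=11111011
Not inserted: fox hen — query each against bits=11111011:
query fox: checks bit1=1, bit7=1 (all 1) -> maybe => FALSE POSITIVE
query hen: checks bit0=1, bit7=1 (all 1) -> maybe => FALSE POSITIVE
False positives (alphabetical): fox hen

Answer: fox hen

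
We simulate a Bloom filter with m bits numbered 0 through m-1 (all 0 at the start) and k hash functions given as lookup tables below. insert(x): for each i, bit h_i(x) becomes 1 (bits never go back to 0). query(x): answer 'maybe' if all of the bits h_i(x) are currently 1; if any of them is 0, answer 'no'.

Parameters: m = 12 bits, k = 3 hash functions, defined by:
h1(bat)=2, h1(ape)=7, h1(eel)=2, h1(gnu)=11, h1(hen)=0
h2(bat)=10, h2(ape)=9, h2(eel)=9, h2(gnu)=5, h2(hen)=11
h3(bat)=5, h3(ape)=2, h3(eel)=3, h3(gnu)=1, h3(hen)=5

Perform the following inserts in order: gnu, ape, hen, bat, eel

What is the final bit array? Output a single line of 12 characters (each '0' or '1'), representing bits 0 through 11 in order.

Start: bits=000000000000
After insert 'gnu': sets bits 1 5 11 -> bits=010001000001
After insert 'ape': sets bits 2 7 9 -> bits=011001010101
After insert 'hen': sets bits 0 5 11 -> bits=111001010101
After insert 'bat': sets bits 2 5 10 -> bits=111001010111
After insert 'eel': sets bits 2 3 9 -> bits=111101010111

Answer: 111101010111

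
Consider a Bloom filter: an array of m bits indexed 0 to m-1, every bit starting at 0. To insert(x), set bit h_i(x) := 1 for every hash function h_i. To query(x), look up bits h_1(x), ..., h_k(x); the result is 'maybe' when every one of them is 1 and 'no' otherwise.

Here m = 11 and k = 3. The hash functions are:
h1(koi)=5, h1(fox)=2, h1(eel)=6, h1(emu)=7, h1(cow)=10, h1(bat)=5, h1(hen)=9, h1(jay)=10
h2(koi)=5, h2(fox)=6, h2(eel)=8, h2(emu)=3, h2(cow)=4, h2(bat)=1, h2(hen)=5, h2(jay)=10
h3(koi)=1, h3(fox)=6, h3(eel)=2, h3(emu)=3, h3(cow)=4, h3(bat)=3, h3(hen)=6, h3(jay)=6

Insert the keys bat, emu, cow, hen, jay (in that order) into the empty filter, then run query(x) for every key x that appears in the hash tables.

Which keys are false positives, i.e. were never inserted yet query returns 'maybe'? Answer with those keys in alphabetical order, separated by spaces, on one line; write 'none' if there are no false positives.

Answer: koi

Derivation:
Start: bits=00000000000
After insert 'bat': sets bits 1 3 5 -> bits=01010100000
After insert 'emu': sets bits 3 7 -> bits=01010101000
After insert 'cow': sets bits 4 10 -> bits=01011101001
After insert 'hen': sets bits 5 6 9 -> bits=01011111011
After insert 'jay': sets bits 6 10 -> bits=01011111011
Not inserted: eel fox koi — query each against bits=01011111011:
query eel: checks bit2=0, bit6=1, bit8=0 (has a 0) -> no => not a false positive
query fox: checks bit2=0, bit6=1 (has a 0) -> no => not a false positive
query koi: checks bit1=1, bit5=1 (all 1) -> maybe => FALSE POSITIVE
False positives (alphabetical): koi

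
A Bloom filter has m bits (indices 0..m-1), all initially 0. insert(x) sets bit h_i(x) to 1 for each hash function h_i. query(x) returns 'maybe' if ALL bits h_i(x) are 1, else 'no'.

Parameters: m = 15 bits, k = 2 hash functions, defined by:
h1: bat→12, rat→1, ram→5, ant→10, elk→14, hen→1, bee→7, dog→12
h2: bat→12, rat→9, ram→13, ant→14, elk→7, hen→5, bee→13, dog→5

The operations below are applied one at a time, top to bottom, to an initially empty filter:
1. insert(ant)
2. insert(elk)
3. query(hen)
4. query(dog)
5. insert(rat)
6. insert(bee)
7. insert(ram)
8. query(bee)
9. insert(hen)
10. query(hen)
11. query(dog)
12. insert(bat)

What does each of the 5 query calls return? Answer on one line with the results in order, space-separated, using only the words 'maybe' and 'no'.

Answer: no no maybe maybe no

Derivation:
Start: bits=000000000000000
Op 1: insert ant -> sets bits 10 14 -> bits=000000000010001
Op 2: insert elk -> sets bits 7 14 -> bits=000000010010001
Op 3: query hen -> checks bit1=0, bit5=0 (has a 0) -> no
Op 4: query dog -> checks bit5=0, bit12=0 (has a 0) -> no
Op 5: insert rat -> sets bits 1 9 -> bits=010000010110001
Op 6: insert bee -> sets bits 7 13 -> bits=010000010110011
Op 7: insert ram -> sets bits 5 13 -> bits=010001010110011
Op 8: query bee -> checks bit7=1, bit13=1 (all 1) -> maybe
Op 9: insert hen -> sets bits 1 5 -> bits=010001010110011
Op 10: query hen -> checks bit1=1, bit5=1 (all 1) -> maybe
Op 11: query dog -> checks bit5=1, bit12=0 (has a 0) -> no
Op 12: insert bat -> sets bits 12 -> bits=010001010110111
Query results in order: no no maybe maybe no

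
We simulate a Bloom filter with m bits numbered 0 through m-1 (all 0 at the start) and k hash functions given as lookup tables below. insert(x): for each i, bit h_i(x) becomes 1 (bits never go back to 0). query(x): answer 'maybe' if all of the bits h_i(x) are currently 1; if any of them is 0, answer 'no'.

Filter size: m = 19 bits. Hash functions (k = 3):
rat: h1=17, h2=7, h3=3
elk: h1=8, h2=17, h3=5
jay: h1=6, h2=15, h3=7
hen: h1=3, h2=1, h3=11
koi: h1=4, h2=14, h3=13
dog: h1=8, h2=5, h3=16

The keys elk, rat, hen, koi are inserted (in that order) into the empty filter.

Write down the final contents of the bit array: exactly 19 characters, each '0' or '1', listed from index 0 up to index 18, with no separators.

Start: bits=0000000000000000000
After insert 'elk': sets bits 5 8 17 -> bits=0000010010000000010
After insert 'rat': sets bits 3 7 17 -> bits=0001010110000000010
After insert 'hen': sets bits 1 3 11 -> bits=0101010110010000010
After insert 'koi': sets bits 4 13 14 -> bits=0101110110010110010

Answer: 0101110110010110010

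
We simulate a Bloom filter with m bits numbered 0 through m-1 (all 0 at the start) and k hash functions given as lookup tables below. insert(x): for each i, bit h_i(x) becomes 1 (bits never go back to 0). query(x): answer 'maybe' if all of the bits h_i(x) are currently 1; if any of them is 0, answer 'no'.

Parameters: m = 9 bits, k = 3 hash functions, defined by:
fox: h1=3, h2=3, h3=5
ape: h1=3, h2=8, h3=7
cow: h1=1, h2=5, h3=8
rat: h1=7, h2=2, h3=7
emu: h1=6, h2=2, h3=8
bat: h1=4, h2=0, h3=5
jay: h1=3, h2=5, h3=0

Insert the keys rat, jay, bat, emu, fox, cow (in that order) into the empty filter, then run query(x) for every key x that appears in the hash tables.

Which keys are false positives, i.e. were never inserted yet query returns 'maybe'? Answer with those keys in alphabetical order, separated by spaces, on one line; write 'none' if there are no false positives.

Start: bits=000000000
After insert 'rat': sets bits 2 7 -> bits=001000010
After insert 'jay': sets bits 0 3 5 -> bits=101101010
After insert 'bat': sets bits 0 4 5 -> bits=101111010
After insert 'emu': sets bits 2 6 8 -> bits=101111111
After insert 'fox': sets bits 3 5 -> bits=101111111
After insert 'cow': sets bits 1 5 8 -> bits=111111111
Not inserted: ape — query each against bits=111111111:
query ape: checks bit3=1, bit7=1, bit8=1 (all 1) -> maybe => FALSE POSITIVE
False positives (alphabetical): ape

Answer: ape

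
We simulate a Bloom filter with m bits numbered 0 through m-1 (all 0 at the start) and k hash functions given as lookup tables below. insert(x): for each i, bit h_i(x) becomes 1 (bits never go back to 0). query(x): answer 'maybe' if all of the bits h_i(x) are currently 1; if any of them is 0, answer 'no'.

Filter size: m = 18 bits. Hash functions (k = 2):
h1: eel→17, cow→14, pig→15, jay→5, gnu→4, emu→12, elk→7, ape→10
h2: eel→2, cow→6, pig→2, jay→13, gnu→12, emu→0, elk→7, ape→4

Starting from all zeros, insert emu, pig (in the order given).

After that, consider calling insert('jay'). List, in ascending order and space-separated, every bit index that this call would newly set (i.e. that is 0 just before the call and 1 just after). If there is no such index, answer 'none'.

Start: bits=000000000000000000
After insert 'emu': sets bits 0 12 -> bits=100000000000100000
After insert 'pig': sets bits 2 15 -> bits=101000000000100100
insert 'jay' would touch bits 5 13; currently bit5=0, bit13=0
Bits that are 0 among those (would change 0->1): 5 13

Answer: 5 13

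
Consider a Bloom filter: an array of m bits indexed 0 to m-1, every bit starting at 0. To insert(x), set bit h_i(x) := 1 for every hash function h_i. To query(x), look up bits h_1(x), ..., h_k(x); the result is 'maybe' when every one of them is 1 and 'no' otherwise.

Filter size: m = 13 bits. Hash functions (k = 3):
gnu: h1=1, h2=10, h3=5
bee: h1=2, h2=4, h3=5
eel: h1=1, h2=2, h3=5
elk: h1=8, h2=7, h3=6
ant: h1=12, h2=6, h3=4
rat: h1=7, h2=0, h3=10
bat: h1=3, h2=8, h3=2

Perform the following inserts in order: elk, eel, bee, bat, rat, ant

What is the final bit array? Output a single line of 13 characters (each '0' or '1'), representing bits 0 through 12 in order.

Start: bits=0000000000000
After insert 'elk': sets bits 6 7 8 -> bits=0000001110000
After insert 'eel': sets bits 1 2 5 -> bits=0110011110000
After insert 'bee': sets bits 2 4 5 -> bits=0110111110000
After insert 'bat': sets bits 2 3 8 -> bits=0111111110000
After insert 'rat': sets bits 0 7 10 -> bits=1111111110100
After insert 'ant': sets bits 4 6 12 -> bits=1111111110101

Answer: 1111111110101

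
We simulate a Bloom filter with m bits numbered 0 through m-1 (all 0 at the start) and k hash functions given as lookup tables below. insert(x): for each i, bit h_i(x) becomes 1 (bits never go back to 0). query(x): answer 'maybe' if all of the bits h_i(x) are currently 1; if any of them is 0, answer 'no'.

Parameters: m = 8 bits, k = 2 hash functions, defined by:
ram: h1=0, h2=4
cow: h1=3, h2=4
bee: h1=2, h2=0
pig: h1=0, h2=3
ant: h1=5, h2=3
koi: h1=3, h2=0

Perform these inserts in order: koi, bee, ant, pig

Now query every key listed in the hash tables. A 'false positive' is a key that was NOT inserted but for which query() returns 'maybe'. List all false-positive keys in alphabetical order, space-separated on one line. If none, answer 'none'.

Start: bits=00000000
After insert 'koi': sets bits 0 3 -> bits=10010000
After insert 'bee': sets bits 0 2 -> bits=10110000
After insert 'ant': sets bits 3 5 -> bits=10110100
After insert 'pig': sets bits 0 3 -> bits=10110100
Not inserted: cow ram — query each against bits=10110100:
query cow: checks bit3=1, bit4=0 (has a 0) -> no => not a false positive
query ram: checks bit0=1, bit4=0 (has a 0) -> no => not a false positive
False positives (alphabetical): none

Answer: none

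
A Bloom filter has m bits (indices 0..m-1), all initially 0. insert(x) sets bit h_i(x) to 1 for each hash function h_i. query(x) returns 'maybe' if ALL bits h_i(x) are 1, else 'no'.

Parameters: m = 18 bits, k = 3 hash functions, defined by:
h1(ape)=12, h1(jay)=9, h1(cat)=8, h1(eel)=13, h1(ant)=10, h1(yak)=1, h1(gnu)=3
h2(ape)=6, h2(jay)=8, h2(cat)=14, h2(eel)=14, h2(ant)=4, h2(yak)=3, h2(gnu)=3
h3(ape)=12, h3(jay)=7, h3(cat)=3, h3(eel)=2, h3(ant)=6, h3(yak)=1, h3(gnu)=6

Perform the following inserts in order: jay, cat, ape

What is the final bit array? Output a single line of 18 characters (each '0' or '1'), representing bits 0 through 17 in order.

Answer: 000100111100101000

Derivation:
Start: bits=000000000000000000
After insert 'jay': sets bits 7 8 9 -> bits=000000011100000000
After insert 'cat': sets bits 3 8 14 -> bits=000100011100001000
After insert 'ape': sets bits 6 12 -> bits=000100111100101000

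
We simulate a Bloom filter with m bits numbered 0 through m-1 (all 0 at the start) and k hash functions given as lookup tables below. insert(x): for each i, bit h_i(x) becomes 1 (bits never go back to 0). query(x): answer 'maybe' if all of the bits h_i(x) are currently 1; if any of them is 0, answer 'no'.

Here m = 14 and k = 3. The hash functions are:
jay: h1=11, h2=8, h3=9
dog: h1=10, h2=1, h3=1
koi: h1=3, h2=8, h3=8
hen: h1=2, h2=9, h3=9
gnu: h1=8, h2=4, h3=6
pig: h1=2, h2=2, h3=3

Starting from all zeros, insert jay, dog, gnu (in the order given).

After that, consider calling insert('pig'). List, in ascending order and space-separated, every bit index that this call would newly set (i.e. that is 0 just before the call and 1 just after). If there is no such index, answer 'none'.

Start: bits=00000000000000
After insert 'jay': sets bits 8 9 11 -> bits=00000000110100
After insert 'dog': sets bits 1 10 -> bits=01000000111100
After insert 'gnu': sets bits 4 6 8 -> bits=01001010111100
insert 'pig' would touch bits 2 3; currently bit2=0, bit3=0
Bits that are 0 among those (would change 0->1): 2 3

Answer: 2 3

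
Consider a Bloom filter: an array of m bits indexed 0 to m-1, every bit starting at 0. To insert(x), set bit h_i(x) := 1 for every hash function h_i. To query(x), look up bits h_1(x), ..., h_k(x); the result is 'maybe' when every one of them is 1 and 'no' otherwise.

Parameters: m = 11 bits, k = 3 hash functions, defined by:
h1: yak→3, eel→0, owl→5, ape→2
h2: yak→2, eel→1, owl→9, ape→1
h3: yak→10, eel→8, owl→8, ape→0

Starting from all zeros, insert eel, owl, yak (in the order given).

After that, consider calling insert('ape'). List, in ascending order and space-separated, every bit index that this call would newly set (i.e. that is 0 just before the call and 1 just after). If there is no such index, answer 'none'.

Answer: none

Derivation:
Start: bits=00000000000
After insert 'eel': sets bits 0 1 8 -> bits=11000000100
After insert 'owl': sets bits 5 8 9 -> bits=11000100110
After insert 'yak': sets bits 2 3 10 -> bits=11110100111
insert 'ape' would touch bits 0 1 2; currently bit0=1, bit1=1, bit2=1
Bits that are 0 among those (would change 0->1): none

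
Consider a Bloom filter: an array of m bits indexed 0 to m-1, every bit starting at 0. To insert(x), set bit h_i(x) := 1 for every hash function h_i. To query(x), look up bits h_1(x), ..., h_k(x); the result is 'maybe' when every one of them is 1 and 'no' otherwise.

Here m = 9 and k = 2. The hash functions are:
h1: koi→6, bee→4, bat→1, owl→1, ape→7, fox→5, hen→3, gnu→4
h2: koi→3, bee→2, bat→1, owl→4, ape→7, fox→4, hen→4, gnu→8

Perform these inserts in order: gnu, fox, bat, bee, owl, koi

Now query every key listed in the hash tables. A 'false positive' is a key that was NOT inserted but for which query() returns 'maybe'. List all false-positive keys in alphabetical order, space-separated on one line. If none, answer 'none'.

Answer: hen

Derivation:
Start: bits=000000000
After insert 'gnu': sets bits 4 8 -> bits=000010001
After insert 'fox': sets bits 4 5 -> bits=000011001
After insert 'bat': sets bits 1 -> bits=010011001
After insert 'bee': sets bits 2 4 -> bits=011011001
After insert 'owl': sets bits 1 4 -> bits=011011001
After insert 'koi': sets bits 3 6 -> bits=011111101
Not inserted: ape hen — query each against bits=011111101:
query ape: checks bit7=0 (has a 0) -> no => not a false positive
query hen: checks bit3=1, bit4=1 (all 1) -> maybe => FALSE POSITIVE
False positives (alphabetical): hen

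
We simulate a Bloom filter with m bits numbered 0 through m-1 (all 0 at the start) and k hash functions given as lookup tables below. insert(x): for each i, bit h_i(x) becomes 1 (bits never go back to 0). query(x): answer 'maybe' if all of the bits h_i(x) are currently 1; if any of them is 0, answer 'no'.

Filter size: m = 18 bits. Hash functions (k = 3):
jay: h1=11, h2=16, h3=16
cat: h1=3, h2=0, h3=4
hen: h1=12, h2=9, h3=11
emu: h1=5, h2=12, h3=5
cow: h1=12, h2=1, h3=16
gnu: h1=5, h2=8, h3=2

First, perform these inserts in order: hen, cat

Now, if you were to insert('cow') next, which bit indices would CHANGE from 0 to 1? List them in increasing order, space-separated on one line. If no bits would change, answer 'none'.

Answer: 1 16

Derivation:
Start: bits=000000000000000000
After insert 'hen': sets bits 9 11 12 -> bits=000000000101100000
After insert 'cat': sets bits 0 3 4 -> bits=100110000101100000
insert 'cow' would touch bits 1 12 16; currently bit1=0, bit12=1, bit16=0
Bits that are 0 among those (would change 0->1): 1 16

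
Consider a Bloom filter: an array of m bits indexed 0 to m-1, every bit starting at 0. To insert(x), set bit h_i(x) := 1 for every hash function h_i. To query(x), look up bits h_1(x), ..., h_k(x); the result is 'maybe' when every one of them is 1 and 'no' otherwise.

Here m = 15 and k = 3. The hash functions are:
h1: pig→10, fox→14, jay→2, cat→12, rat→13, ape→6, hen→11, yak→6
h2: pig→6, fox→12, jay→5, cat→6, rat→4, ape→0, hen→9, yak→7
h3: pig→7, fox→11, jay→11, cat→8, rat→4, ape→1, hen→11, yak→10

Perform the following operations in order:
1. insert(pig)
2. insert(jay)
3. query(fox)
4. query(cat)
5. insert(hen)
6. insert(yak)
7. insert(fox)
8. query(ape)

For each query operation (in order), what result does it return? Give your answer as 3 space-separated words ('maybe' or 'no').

Start: bits=000000000000000
Op 1: insert pig -> sets bits 6 7 10 -> bits=000000110010000
Op 2: insert jay -> sets bits 2 5 11 -> bits=001001110011000
Op 3: query fox -> checks bit11=1, bit12=0, bit14=0 (has a 0) -> no
Op 4: query cat -> checks bit6=1, bit8=0, bit12=0 (has a 0) -> no
Op 5: insert hen -> sets bits 9 11 -> bits=001001110111000
Op 6: insert yak -> sets bits 6 7 10 -> bits=001001110111000
Op 7: insert fox -> sets bits 11 12 14 -> bits=001001110111101
Op 8: query ape -> checks bit0=0, bit1=0, bit6=1 (has a 0) -> no
Query results in order: no no no

Answer: no no no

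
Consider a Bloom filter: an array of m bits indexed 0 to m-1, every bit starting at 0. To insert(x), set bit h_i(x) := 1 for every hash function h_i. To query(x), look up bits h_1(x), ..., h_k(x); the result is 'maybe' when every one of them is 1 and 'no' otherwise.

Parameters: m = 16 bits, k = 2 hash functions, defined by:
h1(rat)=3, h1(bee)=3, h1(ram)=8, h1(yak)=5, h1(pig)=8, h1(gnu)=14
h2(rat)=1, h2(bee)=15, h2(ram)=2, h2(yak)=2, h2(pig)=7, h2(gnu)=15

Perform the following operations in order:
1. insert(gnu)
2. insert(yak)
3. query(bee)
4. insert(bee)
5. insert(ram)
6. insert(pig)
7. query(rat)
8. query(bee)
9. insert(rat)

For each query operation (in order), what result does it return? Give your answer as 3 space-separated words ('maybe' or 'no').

Answer: no no maybe

Derivation:
Start: bits=0000000000000000
Op 1: insert gnu -> sets bits 14 15 -> bits=0000000000000011
Op 2: insert yak -> sets bits 2 5 -> bits=0010010000000011
Op 3: query bee -> checks bit3=0, bit15=1 (has a 0) -> no
Op 4: insert bee -> sets bits 3 15 -> bits=0011010000000011
Op 5: insert ram -> sets bits 2 8 -> bits=0011010010000011
Op 6: insert pig -> sets bits 7 8 -> bits=0011010110000011
Op 7: query rat -> checks bit1=0, bit3=1 (has a 0) -> no
Op 8: query bee -> checks bit3=1, bit15=1 (all 1) -> maybe
Op 9: insert rat -> sets bits 1 3 -> bits=0111010110000011
Query results in order: no no maybe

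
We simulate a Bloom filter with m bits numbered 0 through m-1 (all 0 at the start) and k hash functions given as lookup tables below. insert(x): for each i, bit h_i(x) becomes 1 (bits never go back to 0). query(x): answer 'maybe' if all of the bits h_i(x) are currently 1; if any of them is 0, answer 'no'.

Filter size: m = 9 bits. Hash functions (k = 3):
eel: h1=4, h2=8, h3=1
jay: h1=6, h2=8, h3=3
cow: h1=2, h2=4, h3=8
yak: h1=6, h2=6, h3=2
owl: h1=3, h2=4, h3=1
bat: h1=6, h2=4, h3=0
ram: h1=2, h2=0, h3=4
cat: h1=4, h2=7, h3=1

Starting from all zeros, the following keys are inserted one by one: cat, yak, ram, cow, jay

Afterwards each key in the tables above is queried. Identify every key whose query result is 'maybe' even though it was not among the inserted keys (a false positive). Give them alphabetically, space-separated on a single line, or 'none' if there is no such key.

Answer: bat eel owl

Derivation:
Start: bits=000000000
After insert 'cat': sets bits 1 4 7 -> bits=010010010
After insert 'yak': sets bits 2 6 -> bits=011010110
After insert 'ram': sets bits 0 2 4 -> bits=111010110
After insert 'cow': sets bits 2 4 8 -> bits=111010111
After insert 'jay': sets bits 3 6 8 -> bits=111110111
Not inserted: bat eel owl — query each against bits=111110111:
query bat: checks bit0=1, bit4=1, bit6=1 (all 1) -> maybe => FALSE POSITIVE
query eel: checks bit1=1, bit4=1, bit8=1 (all 1) -> maybe => FALSE POSITIVE
query owl: checks bit1=1, bit3=1, bit4=1 (all 1) -> maybe => FALSE POSITIVE
False positives (alphabetical): bat eel owl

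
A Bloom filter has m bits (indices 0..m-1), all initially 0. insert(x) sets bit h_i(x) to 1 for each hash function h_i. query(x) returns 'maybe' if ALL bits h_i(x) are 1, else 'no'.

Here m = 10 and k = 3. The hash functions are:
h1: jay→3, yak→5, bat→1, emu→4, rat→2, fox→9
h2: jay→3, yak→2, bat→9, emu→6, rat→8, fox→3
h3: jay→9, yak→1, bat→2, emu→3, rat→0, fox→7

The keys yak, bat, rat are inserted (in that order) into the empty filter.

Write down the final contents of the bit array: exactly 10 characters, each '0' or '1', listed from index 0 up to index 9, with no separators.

Start: bits=0000000000
After insert 'yak': sets bits 1 2 5 -> bits=0110010000
After insert 'bat': sets bits 1 2 9 -> bits=0110010001
After insert 'rat': sets bits 0 2 8 -> bits=1110010011

Answer: 1110010011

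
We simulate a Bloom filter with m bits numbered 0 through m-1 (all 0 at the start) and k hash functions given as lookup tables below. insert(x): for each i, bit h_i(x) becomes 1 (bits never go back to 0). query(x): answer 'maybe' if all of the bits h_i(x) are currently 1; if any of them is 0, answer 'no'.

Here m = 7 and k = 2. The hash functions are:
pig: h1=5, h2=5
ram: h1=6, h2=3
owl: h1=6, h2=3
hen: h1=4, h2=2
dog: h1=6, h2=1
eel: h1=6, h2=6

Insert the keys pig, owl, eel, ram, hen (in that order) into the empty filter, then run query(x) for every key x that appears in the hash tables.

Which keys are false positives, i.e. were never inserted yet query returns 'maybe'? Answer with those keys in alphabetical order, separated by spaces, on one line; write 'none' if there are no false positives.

Answer: none

Derivation:
Start: bits=0000000
After insert 'pig': sets bits 5 -> bits=0000010
After insert 'owl': sets bits 3 6 -> bits=0001011
After insert 'eel': sets bits 6 -> bits=0001011
After insert 'ram': sets bits 3 6 -> bits=0001011
After insert 'hen': sets bits 2 4 -> bits=0011111
Not inserted: dog — query each against bits=0011111:
query dog: checks bit1=0, bit6=1 (has a 0) -> no => not a false positive
False positives (alphabetical): none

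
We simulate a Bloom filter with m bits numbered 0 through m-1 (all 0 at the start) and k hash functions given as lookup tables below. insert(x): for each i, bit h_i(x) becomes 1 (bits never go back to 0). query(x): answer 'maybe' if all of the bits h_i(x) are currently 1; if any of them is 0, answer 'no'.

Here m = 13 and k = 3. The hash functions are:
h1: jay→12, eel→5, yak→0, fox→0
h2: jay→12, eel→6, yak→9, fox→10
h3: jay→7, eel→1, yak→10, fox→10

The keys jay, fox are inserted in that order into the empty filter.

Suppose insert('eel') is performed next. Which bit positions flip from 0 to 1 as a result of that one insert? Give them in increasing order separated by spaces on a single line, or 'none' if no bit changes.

Start: bits=0000000000000
After insert 'jay': sets bits 7 12 -> bits=0000000100001
After insert 'fox': sets bits 0 10 -> bits=1000000100101
insert 'eel' would touch bits 1 5 6; currently bit1=0, bit5=0, bit6=0
Bits that are 0 among those (would change 0->1): 1 5 6

Answer: 1 5 6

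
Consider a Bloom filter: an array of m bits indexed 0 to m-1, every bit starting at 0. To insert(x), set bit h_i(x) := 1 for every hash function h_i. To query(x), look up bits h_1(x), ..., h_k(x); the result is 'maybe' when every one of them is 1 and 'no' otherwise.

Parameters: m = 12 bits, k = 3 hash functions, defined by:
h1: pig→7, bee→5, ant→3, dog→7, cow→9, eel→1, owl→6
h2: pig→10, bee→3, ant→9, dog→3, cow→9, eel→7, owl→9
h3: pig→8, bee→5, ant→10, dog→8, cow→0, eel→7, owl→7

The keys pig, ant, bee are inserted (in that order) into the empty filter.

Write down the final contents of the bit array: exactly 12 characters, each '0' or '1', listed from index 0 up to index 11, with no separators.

Start: bits=000000000000
After insert 'pig': sets bits 7 8 10 -> bits=000000011010
After insert 'ant': sets bits 3 9 10 -> bits=000100011110
After insert 'bee': sets bits 3 5 -> bits=000101011110

Answer: 000101011110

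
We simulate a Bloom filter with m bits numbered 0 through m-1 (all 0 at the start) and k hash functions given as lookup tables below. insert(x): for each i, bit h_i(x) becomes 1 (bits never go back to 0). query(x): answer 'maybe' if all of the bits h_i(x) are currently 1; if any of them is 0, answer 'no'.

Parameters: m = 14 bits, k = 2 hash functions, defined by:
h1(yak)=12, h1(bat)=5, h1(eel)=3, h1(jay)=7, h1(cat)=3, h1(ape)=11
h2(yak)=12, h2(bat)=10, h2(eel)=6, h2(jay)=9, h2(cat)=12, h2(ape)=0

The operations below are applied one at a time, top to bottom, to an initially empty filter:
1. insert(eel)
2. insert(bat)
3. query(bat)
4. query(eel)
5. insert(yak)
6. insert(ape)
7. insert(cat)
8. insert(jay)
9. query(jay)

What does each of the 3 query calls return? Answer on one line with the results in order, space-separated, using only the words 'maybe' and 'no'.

Answer: maybe maybe maybe

Derivation:
Start: bits=00000000000000
Op 1: insert eel -> sets bits 3 6 -> bits=00010010000000
Op 2: insert bat -> sets bits 5 10 -> bits=00010110001000
Op 3: query bat -> checks bit5=1, bit10=1 (all 1) -> maybe
Op 4: query eel -> checks bit3=1, bit6=1 (all 1) -> maybe
Op 5: insert yak -> sets bits 12 -> bits=00010110001010
Op 6: insert ape -> sets bits 0 11 -> bits=10010110001110
Op 7: insert cat -> sets bits 3 12 -> bits=10010110001110
Op 8: insert jay -> sets bits 7 9 -> bits=10010111011110
Op 9: query jay -> checks bit7=1, bit9=1 (all 1) -> maybe
Query results in order: maybe maybe maybe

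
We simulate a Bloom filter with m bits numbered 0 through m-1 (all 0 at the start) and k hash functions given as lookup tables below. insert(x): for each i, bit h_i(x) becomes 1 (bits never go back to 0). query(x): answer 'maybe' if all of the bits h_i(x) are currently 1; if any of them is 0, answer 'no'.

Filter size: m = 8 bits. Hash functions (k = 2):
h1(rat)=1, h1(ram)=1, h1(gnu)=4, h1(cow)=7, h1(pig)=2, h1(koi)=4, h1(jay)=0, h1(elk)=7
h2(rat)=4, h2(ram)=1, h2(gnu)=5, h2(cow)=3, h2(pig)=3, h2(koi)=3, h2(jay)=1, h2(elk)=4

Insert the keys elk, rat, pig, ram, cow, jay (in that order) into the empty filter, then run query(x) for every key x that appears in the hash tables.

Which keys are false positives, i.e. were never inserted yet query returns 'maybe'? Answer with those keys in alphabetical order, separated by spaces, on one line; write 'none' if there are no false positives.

Start: bits=00000000
After insert 'elk': sets bits 4 7 -> bits=00001001
After insert 'rat': sets bits 1 4 -> bits=01001001
After insert 'pig': sets bits 2 3 -> bits=01111001
After insert 'ram': sets bits 1 -> bits=01111001
After insert 'cow': sets bits 3 7 -> bits=01111001
After insert 'jay': sets bits 0 1 -> bits=11111001
Not inserted: gnu koi — query each against bits=11111001:
query gnu: checks bit4=1, bit5=0 (has a 0) -> no => not a false positive
query koi: checks bit3=1, bit4=1 (all 1) -> maybe => FALSE POSITIVE
False positives (alphabetical): koi

Answer: koi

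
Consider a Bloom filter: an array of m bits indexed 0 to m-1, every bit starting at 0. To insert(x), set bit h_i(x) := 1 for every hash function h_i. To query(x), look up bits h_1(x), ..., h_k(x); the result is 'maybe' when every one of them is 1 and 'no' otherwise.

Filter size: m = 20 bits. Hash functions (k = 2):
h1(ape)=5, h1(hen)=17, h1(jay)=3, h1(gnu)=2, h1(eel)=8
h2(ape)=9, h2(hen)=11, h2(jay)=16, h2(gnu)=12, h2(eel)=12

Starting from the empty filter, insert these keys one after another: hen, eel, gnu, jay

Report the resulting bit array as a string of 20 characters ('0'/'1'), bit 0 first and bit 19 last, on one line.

Answer: 00110000100110001100

Derivation:
Start: bits=00000000000000000000
After insert 'hen': sets bits 11 17 -> bits=00000000000100000100
After insert 'eel': sets bits 8 12 -> bits=00000000100110000100
After insert 'gnu': sets bits 2 12 -> bits=00100000100110000100
After insert 'jay': sets bits 3 16 -> bits=00110000100110001100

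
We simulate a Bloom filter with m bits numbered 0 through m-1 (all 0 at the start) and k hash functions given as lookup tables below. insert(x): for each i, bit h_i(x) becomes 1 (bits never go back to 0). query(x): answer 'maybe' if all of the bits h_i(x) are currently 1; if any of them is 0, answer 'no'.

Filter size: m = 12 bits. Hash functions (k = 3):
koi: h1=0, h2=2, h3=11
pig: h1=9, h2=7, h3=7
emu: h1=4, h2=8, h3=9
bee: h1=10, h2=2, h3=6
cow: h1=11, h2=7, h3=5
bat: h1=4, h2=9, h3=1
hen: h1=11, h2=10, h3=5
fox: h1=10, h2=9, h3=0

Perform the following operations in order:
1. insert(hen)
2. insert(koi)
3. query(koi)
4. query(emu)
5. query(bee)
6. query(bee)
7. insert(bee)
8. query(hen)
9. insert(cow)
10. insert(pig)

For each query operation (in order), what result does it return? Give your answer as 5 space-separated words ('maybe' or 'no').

Answer: maybe no no no maybe

Derivation:
Start: bits=000000000000
Op 1: insert hen -> sets bits 5 10 11 -> bits=000001000011
Op 2: insert koi -> sets bits 0 2 11 -> bits=101001000011
Op 3: query koi -> checks bit0=1, bit2=1, bit11=1 (all 1) -> maybe
Op 4: query emu -> checks bit4=0, bit8=0, bit9=0 (has a 0) -> no
Op 5: query bee -> checks bit2=1, bit6=0, bit10=1 (has a 0) -> no
Op 6: query bee -> checks bit2=1, bit6=0, bit10=1 (has a 0) -> no
Op 7: insert bee -> sets bits 2 6 10 -> bits=101001100011
Op 8: query hen -> checks bit5=1, bit10=1, bit11=1 (all 1) -> maybe
Op 9: insert cow -> sets bits 5 7 11 -> bits=101001110011
Op 10: insert pig -> sets bits 7 9 -> bits=101001110111
Query results in order: maybe no no no maybe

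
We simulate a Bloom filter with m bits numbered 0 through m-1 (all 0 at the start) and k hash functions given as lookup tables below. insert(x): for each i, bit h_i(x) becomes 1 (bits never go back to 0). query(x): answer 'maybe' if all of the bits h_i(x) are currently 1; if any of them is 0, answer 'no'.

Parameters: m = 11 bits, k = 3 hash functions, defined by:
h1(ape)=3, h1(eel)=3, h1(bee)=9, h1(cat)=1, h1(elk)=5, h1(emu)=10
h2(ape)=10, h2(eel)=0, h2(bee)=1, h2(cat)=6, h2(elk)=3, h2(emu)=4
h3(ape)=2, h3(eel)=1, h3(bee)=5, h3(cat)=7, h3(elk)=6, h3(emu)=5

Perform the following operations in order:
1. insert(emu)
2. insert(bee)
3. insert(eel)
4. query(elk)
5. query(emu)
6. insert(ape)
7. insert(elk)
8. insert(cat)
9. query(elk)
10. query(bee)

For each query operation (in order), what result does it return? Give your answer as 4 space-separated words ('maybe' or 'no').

Answer: no maybe maybe maybe

Derivation:
Start: bits=00000000000
Op 1: insert emu -> sets bits 4 5 10 -> bits=00001100001
Op 2: insert bee -> sets bits 1 5 9 -> bits=01001100011
Op 3: insert eel -> sets bits 0 1 3 -> bits=11011100011
Op 4: query elk -> checks bit3=1, bit5=1, bit6=0 (has a 0) -> no
Op 5: query emu -> checks bit4=1, bit5=1, bit10=1 (all 1) -> maybe
Op 6: insert ape -> sets bits 2 3 10 -> bits=11111100011
Op 7: insert elk -> sets bits 3 5 6 -> bits=11111110011
Op 8: insert cat -> sets bits 1 6 7 -> bits=11111111011
Op 9: query elk -> checks bit3=1, bit5=1, bit6=1 (all 1) -> maybe
Op 10: query bee -> checks bit1=1, bit5=1, bit9=1 (all 1) -> maybe
Query results in order: no maybe maybe maybe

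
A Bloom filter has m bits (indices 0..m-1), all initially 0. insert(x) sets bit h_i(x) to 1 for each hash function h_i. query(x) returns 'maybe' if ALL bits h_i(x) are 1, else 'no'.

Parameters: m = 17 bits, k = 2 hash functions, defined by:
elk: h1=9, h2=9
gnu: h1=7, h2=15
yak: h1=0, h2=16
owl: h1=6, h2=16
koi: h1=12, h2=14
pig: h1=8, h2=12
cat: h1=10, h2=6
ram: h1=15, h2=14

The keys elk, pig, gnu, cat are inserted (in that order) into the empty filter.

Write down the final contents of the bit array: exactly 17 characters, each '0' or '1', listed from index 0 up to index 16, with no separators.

Answer: 00000011111010010

Derivation:
Start: bits=00000000000000000
After insert 'elk': sets bits 9 -> bits=00000000010000000
After insert 'pig': sets bits 8 12 -> bits=00000000110010000
After insert 'gnu': sets bits 7 15 -> bits=00000001110010010
After insert 'cat': sets bits 6 10 -> bits=00000011111010010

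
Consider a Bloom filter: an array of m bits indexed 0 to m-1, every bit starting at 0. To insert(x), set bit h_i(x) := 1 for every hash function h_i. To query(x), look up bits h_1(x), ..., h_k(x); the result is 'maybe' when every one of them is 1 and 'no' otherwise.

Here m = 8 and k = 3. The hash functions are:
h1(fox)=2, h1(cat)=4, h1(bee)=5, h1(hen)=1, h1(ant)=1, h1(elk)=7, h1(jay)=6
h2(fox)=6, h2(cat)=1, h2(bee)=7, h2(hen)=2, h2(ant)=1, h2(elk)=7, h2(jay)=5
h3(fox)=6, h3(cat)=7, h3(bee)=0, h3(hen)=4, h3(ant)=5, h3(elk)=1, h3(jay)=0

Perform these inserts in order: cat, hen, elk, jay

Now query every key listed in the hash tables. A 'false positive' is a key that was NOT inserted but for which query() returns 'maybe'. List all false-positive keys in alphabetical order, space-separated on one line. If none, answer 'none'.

Answer: ant bee fox

Derivation:
Start: bits=00000000
After insert 'cat': sets bits 1 4 7 -> bits=01001001
After insert 'hen': sets bits 1 2 4 -> bits=01101001
After insert 'elk': sets bits 1 7 -> bits=01101001
After insert 'jay': sets bits 0 5 6 -> bits=11101111
Not inserted: ant bee fox — query each against bits=11101111:
query ant: checks bit1=1, bit5=1 (all 1) -> maybe => FALSE POSITIVE
query bee: checks bit0=1, bit5=1, bit7=1 (all 1) -> maybe => FALSE POSITIVE
query fox: checks bit2=1, bit6=1 (all 1) -> maybe => FALSE POSITIVE
False positives (alphabetical): ant bee fox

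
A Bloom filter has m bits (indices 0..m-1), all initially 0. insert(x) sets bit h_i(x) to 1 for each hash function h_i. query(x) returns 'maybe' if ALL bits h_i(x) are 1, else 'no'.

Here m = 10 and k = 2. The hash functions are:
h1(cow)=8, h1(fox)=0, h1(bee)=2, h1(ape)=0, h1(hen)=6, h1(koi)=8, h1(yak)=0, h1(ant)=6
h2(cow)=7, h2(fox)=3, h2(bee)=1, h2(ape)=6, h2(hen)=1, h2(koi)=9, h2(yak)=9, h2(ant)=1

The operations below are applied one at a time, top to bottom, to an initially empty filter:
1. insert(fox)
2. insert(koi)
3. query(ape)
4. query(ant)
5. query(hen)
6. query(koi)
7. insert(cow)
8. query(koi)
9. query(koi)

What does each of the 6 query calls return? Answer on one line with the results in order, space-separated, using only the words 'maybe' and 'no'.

Answer: no no no maybe maybe maybe

Derivation:
Start: bits=0000000000
Op 1: insert fox -> sets bits 0 3 -> bits=1001000000
Op 2: insert koi -> sets bits 8 9 -> bits=1001000011
Op 3: query ape -> checks bit0=1, bit6=0 (has a 0) -> no
Op 4: query ant -> checks bit1=0, bit6=0 (has a 0) -> no
Op 5: query hen -> checks bit1=0, bit6=0 (has a 0) -> no
Op 6: query koi -> checks bit8=1, bit9=1 (all 1) -> maybe
Op 7: insert cow -> sets bits 7 8 -> bits=1001000111
Op 8: query koi -> checks bit8=1, bit9=1 (all 1) -> maybe
Op 9: query koi -> checks bit8=1, bit9=1 (all 1) -> maybe
Query results in order: no no no maybe maybe maybe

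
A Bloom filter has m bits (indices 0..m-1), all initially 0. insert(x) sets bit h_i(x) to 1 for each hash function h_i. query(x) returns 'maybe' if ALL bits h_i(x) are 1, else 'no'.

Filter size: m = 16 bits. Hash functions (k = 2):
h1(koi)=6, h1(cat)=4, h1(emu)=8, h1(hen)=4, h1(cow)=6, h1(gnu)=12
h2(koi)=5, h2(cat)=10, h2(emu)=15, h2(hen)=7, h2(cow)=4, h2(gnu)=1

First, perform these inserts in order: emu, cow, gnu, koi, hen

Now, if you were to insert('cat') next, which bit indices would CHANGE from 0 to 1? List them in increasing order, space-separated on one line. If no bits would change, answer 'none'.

Start: bits=0000000000000000
After insert 'emu': sets bits 8 15 -> bits=0000000010000001
After insert 'cow': sets bits 4 6 -> bits=0000101010000001
After insert 'gnu': sets bits 1 12 -> bits=0100101010001001
After insert 'koi': sets bits 5 6 -> bits=0100111010001001
After insert 'hen': sets bits 4 7 -> bits=0100111110001001
insert 'cat' would touch bits 4 10; currently bit4=1, bit10=0
Bits that are 0 among those (would change 0->1): 10

Answer: 10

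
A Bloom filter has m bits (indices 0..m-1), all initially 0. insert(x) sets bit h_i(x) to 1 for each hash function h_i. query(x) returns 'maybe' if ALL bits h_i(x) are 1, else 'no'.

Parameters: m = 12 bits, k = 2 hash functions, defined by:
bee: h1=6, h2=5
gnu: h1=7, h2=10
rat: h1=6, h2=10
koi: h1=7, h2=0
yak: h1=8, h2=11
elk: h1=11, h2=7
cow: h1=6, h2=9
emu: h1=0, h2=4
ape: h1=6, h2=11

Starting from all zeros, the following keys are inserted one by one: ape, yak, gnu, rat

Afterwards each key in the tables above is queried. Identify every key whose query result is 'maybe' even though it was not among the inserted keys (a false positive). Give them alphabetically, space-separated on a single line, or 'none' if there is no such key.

Answer: elk

Derivation:
Start: bits=000000000000
After insert 'ape': sets bits 6 11 -> bits=000000100001
After insert 'yak': sets bits 8 11 -> bits=000000101001
After insert 'gnu': sets bits 7 10 -> bits=000000111011
After insert 'rat': sets bits 6 10 -> bits=000000111011
Not inserted: bee cow elk emu koi — query each against bits=000000111011:
query bee: checks bit5=0, bit6=1 (has a 0) -> no => not a false positive
query cow: checks bit6=1, bit9=0 (has a 0) -> no => not a false positive
query elk: checks bit7=1, bit11=1 (all 1) -> maybe => FALSE POSITIVE
query emu: checks bit0=0, bit4=0 (has a 0) -> no => not a false positive
query koi: checks bit0=0, bit7=1 (has a 0) -> no => not a false positive
False positives (alphabetical): elk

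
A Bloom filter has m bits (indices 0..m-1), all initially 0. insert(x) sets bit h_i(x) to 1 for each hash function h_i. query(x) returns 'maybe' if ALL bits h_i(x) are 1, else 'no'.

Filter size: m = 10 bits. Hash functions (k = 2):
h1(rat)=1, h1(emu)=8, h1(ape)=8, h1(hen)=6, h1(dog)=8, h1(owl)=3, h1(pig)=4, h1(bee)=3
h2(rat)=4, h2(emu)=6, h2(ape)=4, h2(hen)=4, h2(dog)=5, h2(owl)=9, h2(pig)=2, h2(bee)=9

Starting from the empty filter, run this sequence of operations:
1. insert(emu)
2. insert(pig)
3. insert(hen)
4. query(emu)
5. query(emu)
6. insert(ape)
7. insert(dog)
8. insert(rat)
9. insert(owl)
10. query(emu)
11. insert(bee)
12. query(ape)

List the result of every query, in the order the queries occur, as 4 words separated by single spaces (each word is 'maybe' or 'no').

Start: bits=0000000000
Op 1: insert emu -> sets bits 6 8 -> bits=0000001010
Op 2: insert pig -> sets bits 2 4 -> bits=0010101010
Op 3: insert hen -> sets bits 4 6 -> bits=0010101010
Op 4: query emu -> checks bit6=1, bit8=1 (all 1) -> maybe
Op 5: query emu -> checks bit6=1, bit8=1 (all 1) -> maybe
Op 6: insert ape -> sets bits 4 8 -> bits=0010101010
Op 7: insert dog -> sets bits 5 8 -> bits=0010111010
Op 8: insert rat -> sets bits 1 4 -> bits=0110111010
Op 9: insert owl -> sets bits 3 9 -> bits=0111111011
Op 10: query emu -> checks bit6=1, bit8=1 (all 1) -> maybe
Op 11: insert bee -> sets bits 3 9 -> bits=0111111011
Op 12: query ape -> checks bit4=1, bit8=1 (all 1) -> maybe
Query results in order: maybe maybe maybe maybe

Answer: maybe maybe maybe maybe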